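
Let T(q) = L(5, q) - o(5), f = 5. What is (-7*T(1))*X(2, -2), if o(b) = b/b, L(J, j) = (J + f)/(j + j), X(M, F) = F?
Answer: 56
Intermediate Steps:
L(J, j) = (5 + J)/(2*j) (L(J, j) = (J + 5)/(j + j) = (5 + J)/((2*j)) = (5 + J)*(1/(2*j)) = (5 + J)/(2*j))
o(b) = 1
T(q) = -1 + 5/q (T(q) = (5 + 5)/(2*q) - 1*1 = (1/2)*10/q - 1 = 5/q - 1 = -1 + 5/q)
(-7*T(1))*X(2, -2) = -7*(5 - 1*1)/1*(-2) = -7*(5 - 1)*(-2) = -7*4*(-2) = -28*(-2) = 56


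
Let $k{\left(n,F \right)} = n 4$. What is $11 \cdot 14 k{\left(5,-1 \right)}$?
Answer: $3080$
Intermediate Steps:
$k{\left(n,F \right)} = 4 n$
$11 \cdot 14 k{\left(5,-1 \right)} = 11 \cdot 14 \cdot 4 \cdot 5 = 154 \cdot 20 = 3080$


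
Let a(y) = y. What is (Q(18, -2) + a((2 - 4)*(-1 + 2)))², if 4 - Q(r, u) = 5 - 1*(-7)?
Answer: 100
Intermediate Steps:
Q(r, u) = -8 (Q(r, u) = 4 - (5 - 1*(-7)) = 4 - (5 + 7) = 4 - 1*12 = 4 - 12 = -8)
(Q(18, -2) + a((2 - 4)*(-1 + 2)))² = (-8 + (2 - 4)*(-1 + 2))² = (-8 - 2*1)² = (-8 - 2)² = (-10)² = 100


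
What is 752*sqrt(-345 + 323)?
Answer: 752*I*sqrt(22) ≈ 3527.2*I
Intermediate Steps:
752*sqrt(-345 + 323) = 752*sqrt(-22) = 752*(I*sqrt(22)) = 752*I*sqrt(22)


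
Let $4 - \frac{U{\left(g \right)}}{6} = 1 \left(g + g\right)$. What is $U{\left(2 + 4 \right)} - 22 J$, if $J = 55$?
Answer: $-1258$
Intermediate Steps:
$U{\left(g \right)} = 24 - 12 g$ ($U{\left(g \right)} = 24 - 6 \cdot 1 \left(g + g\right) = 24 - 6 \cdot 1 \cdot 2 g = 24 - 6 \cdot 2 g = 24 - 12 g$)
$U{\left(2 + 4 \right)} - 22 J = \left(24 - 12 \left(2 + 4\right)\right) - 1210 = \left(24 - 72\right) - 1210 = -48 - 1210 = -1258$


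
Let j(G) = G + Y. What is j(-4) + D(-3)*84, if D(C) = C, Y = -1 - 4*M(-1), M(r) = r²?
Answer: -261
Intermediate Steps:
Y = -5 (Y = -1 - 4*(-1)² = -1 - 4*1 = -1 - 4 = -5)
j(G) = -5 + G (j(G) = G - 5 = -5 + G)
j(-4) + D(-3)*84 = (-5 - 4) - 3*84 = -9 - 252 = -261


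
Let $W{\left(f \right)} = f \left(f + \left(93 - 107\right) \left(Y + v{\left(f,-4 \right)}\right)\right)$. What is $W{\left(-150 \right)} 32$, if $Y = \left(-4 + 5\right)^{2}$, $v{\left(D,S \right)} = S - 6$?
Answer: $115200$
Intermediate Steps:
$v{\left(D,S \right)} = -6 + S$
$Y = 1$ ($Y = 1^{2} = 1$)
$W{\left(f \right)} = f \left(126 + f\right)$ ($W{\left(f \right)} = f \left(f + \left(93 - 107\right) \left(1 - 10\right)\right) = f \left(f - 14 \left(1 - 10\right)\right) = f \left(f - -126\right) = f \left(f + 126\right) = f \left(126 + f\right)$)
$W{\left(-150 \right)} 32 = - 150 \left(126 - 150\right) 32 = \left(-150\right) \left(-24\right) 32 = 3600 \cdot 32 = 115200$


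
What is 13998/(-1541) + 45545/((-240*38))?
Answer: -39569321/2810784 ≈ -14.078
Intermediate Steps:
13998/(-1541) + 45545/((-240*38)) = 13998*(-1/1541) + 45545/(-9120) = -13998/1541 + 45545*(-1/9120) = -13998/1541 - 9109/1824 = -39569321/2810784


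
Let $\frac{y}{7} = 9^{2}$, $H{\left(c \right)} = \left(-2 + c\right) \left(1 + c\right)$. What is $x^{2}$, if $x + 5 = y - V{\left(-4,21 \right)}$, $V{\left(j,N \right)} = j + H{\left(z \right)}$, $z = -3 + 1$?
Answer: $315844$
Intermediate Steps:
$z = -2$
$H{\left(c \right)} = \left(1 + c\right) \left(-2 + c\right)$
$V{\left(j,N \right)} = 4 + j$ ($V{\left(j,N \right)} = j - -4 = j + \left(-2 + 4 + 2\right) = j + 4 = 4 + j$)
$y = 567$ ($y = 7 \cdot 9^{2} = 7 \cdot 81 = 567$)
$x = 562$ ($x = -5 + \left(567 - \left(4 - 4\right)\right) = -5 + \left(567 - 0\right) = -5 + \left(567 + 0\right) = -5 + 567 = 562$)
$x^{2} = 562^{2} = 315844$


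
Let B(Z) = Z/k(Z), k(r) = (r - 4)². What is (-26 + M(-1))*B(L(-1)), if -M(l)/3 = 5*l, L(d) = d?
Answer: 11/25 ≈ 0.44000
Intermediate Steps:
M(l) = -15*l
k(r) = (-4 + r)²
B(Z) = Z/(-4 + Z)² (B(Z) = Z/((-4 + Z)²) = Z/(-4 + Z)²)
(-26 + M(-1))*B(L(-1)) = (-26 - 15*(-1))*(-1/(-4 - 1)²) = (-26 + 15)*(-1/(-5)²) = -(-11)/25 = -11*(-1/25) = 11/25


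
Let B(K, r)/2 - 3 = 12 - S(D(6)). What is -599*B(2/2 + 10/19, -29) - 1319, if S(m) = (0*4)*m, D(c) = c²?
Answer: -19289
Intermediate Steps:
S(m) = 0 (S(m) = 0*m = 0)
B(K, r) = 30 (B(K, r) = 6 + 2*(12 - 1*0) = 6 + 2*(12 + 0) = 6 + 2*12 = 6 + 24 = 30)
-599*B(2/2 + 10/19, -29) - 1319 = -599*30 - 1319 = -17970 - 1319 = -19289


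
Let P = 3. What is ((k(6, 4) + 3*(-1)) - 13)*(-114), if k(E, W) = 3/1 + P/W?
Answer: 2793/2 ≈ 1396.5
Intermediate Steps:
k(E, W) = 3 + 3/W (k(E, W) = 3/1 + 3/W = 3*1 + 3/W = 3 + 3/W)
((k(6, 4) + 3*(-1)) - 13)*(-114) = (((3 + 3/4) + 3*(-1)) - 13)*(-114) = (((3 + 3*(¼)) - 3) - 13)*(-114) = (((3 + ¾) - 3) - 13)*(-114) = ((15/4 - 3) - 13)*(-114) = (¾ - 13)*(-114) = -49/4*(-114) = 2793/2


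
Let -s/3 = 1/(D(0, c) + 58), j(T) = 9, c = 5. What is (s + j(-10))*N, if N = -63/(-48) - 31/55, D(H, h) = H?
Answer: 342021/51040 ≈ 6.7010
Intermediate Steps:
N = 659/880 (N = -63*(-1/48) - 31*1/55 = 21/16 - 31/55 = 659/880 ≈ 0.74886)
s = -3/58 (s = -3/(0 + 58) = -3/58 ≈ -0.051724)
(s + j(-10))*N = (-3/58 + 9)*(659/880) = (519/58)*(659/880) = 342021/51040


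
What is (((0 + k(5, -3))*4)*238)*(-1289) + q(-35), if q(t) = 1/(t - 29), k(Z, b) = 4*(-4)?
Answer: 1256579071/64 ≈ 1.9634e+7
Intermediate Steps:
k(Z, b) = -16
q(t) = 1/(-29 + t)
(((0 + k(5, -3))*4)*238)*(-1289) + q(-35) = (((0 - 16)*4)*238)*(-1289) + 1/(-29 - 35) = (-16*4*238)*(-1289) + 1/(-64) = -64*238*(-1289) - 1/64 = -15232*(-1289) - 1/64 = 19634048 - 1/64 = 1256579071/64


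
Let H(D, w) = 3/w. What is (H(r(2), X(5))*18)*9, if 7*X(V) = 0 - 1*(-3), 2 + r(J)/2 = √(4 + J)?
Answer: 1134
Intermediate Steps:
r(J) = -4 + 2*√(4 + J)
X(V) = 3/7 (X(V) = (0 - 1*(-3))/7 = (0 + 3)/7 = (⅐)*3 = 3/7)
(H(r(2), X(5))*18)*9 = ((3/(3/7))*18)*9 = ((3*(7/3))*18)*9 = (7*18)*9 = 126*9 = 1134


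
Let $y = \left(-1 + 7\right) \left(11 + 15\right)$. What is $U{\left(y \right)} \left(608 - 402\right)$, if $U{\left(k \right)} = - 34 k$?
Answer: $-1092624$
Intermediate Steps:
$y = 156$ ($y = 6 \cdot 26 = 156$)
$U{\left(y \right)} \left(608 - 402\right) = \left(-34\right) 156 \left(608 - 402\right) = \left(-5304\right) 206 = -1092624$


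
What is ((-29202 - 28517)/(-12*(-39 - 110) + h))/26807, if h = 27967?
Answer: -57719/797642285 ≈ -7.2362e-5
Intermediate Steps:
((-29202 - 28517)/(-12*(-39 - 110) + h))/26807 = ((-29202 - 28517)/(-12*(-39 - 110) + 27967))/26807 = -57719/(-12*(-149) + 27967)*(1/26807) = -57719/(1788 + 27967)*(1/26807) = -57719/29755*(1/26807) = -57719*1/29755*(1/26807) = -57719/29755*1/26807 = -57719/797642285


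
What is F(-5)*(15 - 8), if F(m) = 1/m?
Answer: -7/5 ≈ -1.4000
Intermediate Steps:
F(-5)*(15 - 8) = (15 - 8)/(-5) = -⅕*7 = -7/5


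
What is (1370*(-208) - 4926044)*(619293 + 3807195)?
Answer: -23066446673952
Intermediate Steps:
(1370*(-208) - 4926044)*(619293 + 3807195) = (-284960 - 4926044)*4426488 = -5211004*4426488 = -23066446673952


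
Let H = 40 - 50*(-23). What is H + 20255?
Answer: 21445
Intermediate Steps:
H = 1190 (H = 40 + 1150 = 1190)
H + 20255 = 1190 + 20255 = 21445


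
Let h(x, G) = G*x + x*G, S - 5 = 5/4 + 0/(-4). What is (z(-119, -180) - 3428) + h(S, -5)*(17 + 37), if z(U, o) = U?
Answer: -6922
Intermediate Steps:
S = 25/4 (S = 5 + (5/4 + 0/(-4)) = 5 + (5*(¼) + 0*(-¼)) = 5 + (5/4 + 0) = 5 + 5/4 = 25/4 ≈ 6.2500)
h(x, G) = 2*G*x (h(x, G) = G*x + G*x = 2*G*x)
(z(-119, -180) - 3428) + h(S, -5)*(17 + 37) = (-119 - 3428) + (2*(-5)*(25/4))*(17 + 37) = -3547 - 125/2*54 = -3547 - 3375 = -6922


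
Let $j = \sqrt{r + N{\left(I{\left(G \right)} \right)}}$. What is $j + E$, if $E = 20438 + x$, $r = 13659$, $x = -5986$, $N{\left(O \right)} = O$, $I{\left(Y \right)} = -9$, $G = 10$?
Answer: $14452 + 5 \sqrt{546} \approx 14569.0$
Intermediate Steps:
$j = 5 \sqrt{546}$ ($j = \sqrt{13659 - 9} = \sqrt{13650} = 5 \sqrt{546} \approx 116.83$)
$E = 14452$ ($E = 20438 - 5986 = 14452$)
$j + E = 5 \sqrt{546} + 14452 = 14452 + 5 \sqrt{546}$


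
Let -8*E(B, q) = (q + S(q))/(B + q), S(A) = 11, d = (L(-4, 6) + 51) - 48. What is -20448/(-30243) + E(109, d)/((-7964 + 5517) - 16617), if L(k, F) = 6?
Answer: 30665943269/45355467424 ≈ 0.67612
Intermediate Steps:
d = 9 (d = (6 + 51) - 48 = 57 - 48 = 9)
E(B, q) = -(11 + q)/(8*(B + q)) (E(B, q) = -(q + 11)/(8*(B + q)) = -(11 + q)/(8*(B + q)))
-20448/(-30243) + E(109, d)/((-7964 + 5517) - 16617) = -20448/(-30243) + ((-11 - 1*9)/(8*(109 + 9)))/((-7964 + 5517) - 16617) = -20448*(-1/30243) + ((1/8)*(-11 - 9)/118)/(-2447 - 16617) = 6816/10081 + ((1/8)*(1/118)*(-20))/(-19064) = 6816/10081 - 5/236*(-1/19064) = 6816/10081 + 5/4499104 = 30665943269/45355467424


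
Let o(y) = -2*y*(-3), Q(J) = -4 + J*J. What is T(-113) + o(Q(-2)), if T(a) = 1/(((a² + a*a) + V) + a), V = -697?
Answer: 1/24728 ≈ 4.0440e-5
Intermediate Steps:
Q(J) = -4 + J²
o(y) = 6*y
T(a) = 1/(-697 + a + 2*a²) (T(a) = 1/(((a² + a*a) - 697) + a) = 1/(((a² + a²) - 697) + a) = 1/((2*a² - 697) + a) = 1/((-697 + 2*a²) + a) = 1/(-697 + a + 2*a²))
T(-113) + o(Q(-2)) = 1/(-697 - 113 + 2*(-113)²) + 6*(-4 + (-2)²) = 1/(-697 - 113 + 2*12769) + 6*(-4 + 4) = 1/(-697 - 113 + 25538) + 6*0 = 1/24728 + 0 = 1/24728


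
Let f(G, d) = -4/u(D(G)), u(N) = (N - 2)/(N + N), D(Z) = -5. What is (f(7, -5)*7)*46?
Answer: -1840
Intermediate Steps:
u(N) = (-2 + N)/(2*N) (u(N) = (-2 + N)/((2*N)) = (-2 + N)*(1/(2*N)) = (-2 + N)/(2*N))
f(G, d) = -40/7 (f(G, d) = -4*(-10/(-2 - 5)) = -4/((½)*(-⅕)*(-7)) = -4/7/10 = -4*10/7 = -40/7)
(f(7, -5)*7)*46 = -40/7*7*46 = -40*46 = -1840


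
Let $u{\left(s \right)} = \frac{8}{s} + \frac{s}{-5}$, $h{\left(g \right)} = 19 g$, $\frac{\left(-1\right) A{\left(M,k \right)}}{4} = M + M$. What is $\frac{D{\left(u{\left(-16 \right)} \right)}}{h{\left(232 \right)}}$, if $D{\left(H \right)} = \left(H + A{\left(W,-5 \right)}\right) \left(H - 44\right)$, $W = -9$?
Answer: $- \frac{308511}{440800} \approx -0.69989$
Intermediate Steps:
$A{\left(M,k \right)} = - 8 M$ ($A{\left(M,k \right)} = - 4 \left(M + M\right) = - 4 \cdot 2 M = - 8 M$)
$u{\left(s \right)} = \frac{8}{s} - \frac{s}{5}$ ($u{\left(s \right)} = \frac{8}{s} + s \left(- \frac{1}{5}\right) = \frac{8}{s} - \frac{s}{5}$)
$D{\left(H \right)} = \left(-44 + H\right) \left(72 + H\right)$ ($D{\left(H \right)} = \left(H - -72\right) \left(H - 44\right) = \left(H + 72\right) \left(-44 + H\right) = \left(72 + H\right) \left(-44 + H\right) = \left(-44 + H\right) \left(72 + H\right)$)
$\frac{D{\left(u{\left(-16 \right)} \right)}}{h{\left(232 \right)}} = \frac{-3168 + \left(\frac{8}{-16} - - \frac{16}{5}\right)^{2} + 28 \left(\frac{8}{-16} - - \frac{16}{5}\right)}{19 \cdot 232} = \frac{-3168 + \left(8 \left(- \frac{1}{16}\right) + \frac{16}{5}\right)^{2} + 28 \left(8 \left(- \frac{1}{16}\right) + \frac{16}{5}\right)}{4408} = \left(-3168 + \left(- \frac{1}{2} + \frac{16}{5}\right)^{2} + 28 \left(- \frac{1}{2} + \frac{16}{5}\right)\right) \frac{1}{4408} = \left(-3168 + \left(\frac{27}{10}\right)^{2} + 28 \cdot \frac{27}{10}\right) \frac{1}{4408} = \left(-3168 + \frac{729}{100} + \frac{378}{5}\right) \frac{1}{4408} = \left(- \frac{308511}{100}\right) \frac{1}{4408} = - \frac{308511}{440800}$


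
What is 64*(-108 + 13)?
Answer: -6080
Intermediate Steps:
64*(-108 + 13) = 64*(-95) = -6080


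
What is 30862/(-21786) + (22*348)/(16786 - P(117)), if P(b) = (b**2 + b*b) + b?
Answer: -248647387/116653137 ≈ -2.1315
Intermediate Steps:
P(b) = b + 2*b**2 (P(b) = (b**2 + b**2) + b = 2*b**2 + b = b + 2*b**2)
30862/(-21786) + (22*348)/(16786 - P(117)) = 30862/(-21786) + (22*348)/(16786 - 117*(1 + 2*117)) = 30862*(-1/21786) + 7656/(16786 - 117*(1 + 234)) = -15431/10893 + 7656/(16786 - 117*235) = -15431/10893 + 7656/(16786 - 1*27495) = -15431/10893 + 7656/(16786 - 27495) = -15431/10893 + 7656/(-10709) = -15431/10893 + 7656*(-1/10709) = -15431/10893 - 7656/10709 = -248647387/116653137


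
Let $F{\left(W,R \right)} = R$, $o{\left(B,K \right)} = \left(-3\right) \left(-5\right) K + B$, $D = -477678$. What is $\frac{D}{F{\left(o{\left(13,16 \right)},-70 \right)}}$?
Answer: $\frac{238839}{35} \approx 6824.0$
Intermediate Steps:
$o{\left(B,K \right)} = B + 15 K$ ($o{\left(B,K \right)} = 15 K + B = B + 15 K$)
$\frac{D}{F{\left(o{\left(13,16 \right)},-70 \right)}} = - \frac{477678}{-70} = \left(-477678\right) \left(- \frac{1}{70}\right) = \frac{238839}{35}$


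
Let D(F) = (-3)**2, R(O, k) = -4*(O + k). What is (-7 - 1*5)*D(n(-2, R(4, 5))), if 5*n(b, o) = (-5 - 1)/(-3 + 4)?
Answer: -108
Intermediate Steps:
R(O, k) = -4*O - 4*k
n(b, o) = -6/5 (n(b, o) = ((-5 - 1)/(-3 + 4))/5 = (-6/1)/5 = (-6*1)/5 = (1/5)*(-6) = -6/5)
D(F) = 9
(-7 - 1*5)*D(n(-2, R(4, 5))) = (-7 - 1*5)*9 = (-7 - 5)*9 = -12*9 = -108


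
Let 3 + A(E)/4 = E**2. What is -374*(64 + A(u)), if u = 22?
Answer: -743512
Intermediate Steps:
A(E) = -12 + 4*E**2
-374*(64 + A(u)) = -374*(64 + (-12 + 4*22**2)) = -374*(64 + (-12 + 4*484)) = -374*(64 + (-12 + 1936)) = -374*(64 + 1924) = -374*1988 = -743512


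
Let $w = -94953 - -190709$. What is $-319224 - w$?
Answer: $-414980$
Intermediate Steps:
$w = 95756$ ($w = -94953 + 190709 = 95756$)
$-319224 - w = -319224 - 95756 = -414980$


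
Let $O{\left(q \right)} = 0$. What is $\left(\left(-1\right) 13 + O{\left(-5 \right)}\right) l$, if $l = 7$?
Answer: $-91$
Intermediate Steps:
$\left(\left(-1\right) 13 + O{\left(-5 \right)}\right) l = \left(\left(-1\right) 13 + 0\right) 7 = \left(-13 + 0\right) 7 = \left(-13\right) 7 = -91$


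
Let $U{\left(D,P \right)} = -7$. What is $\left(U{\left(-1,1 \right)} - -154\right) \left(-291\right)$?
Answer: $-42777$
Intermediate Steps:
$\left(U{\left(-1,1 \right)} - -154\right) \left(-291\right) = \left(-7 - -154\right) \left(-291\right) = \left(-7 + 154\right) \left(-291\right) = 147 \left(-291\right) = -42777$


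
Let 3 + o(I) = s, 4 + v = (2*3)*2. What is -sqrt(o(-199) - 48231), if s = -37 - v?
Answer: -11*I*sqrt(399) ≈ -219.72*I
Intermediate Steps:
v = 8 (v = -4 + (2*3)*2 = -4 + 6*2 = -4 + 12 = 8)
s = -45 (s = -37 - 1*8 = -37 - 8 = -45)
o(I) = -48 (o(I) = -3 - 45 = -48)
-sqrt(o(-199) - 48231) = -sqrt(-48 - 48231) = -sqrt(-48279) = -11*I*sqrt(399)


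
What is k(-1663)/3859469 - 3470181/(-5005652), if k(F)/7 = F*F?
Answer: 110297387965805/19319158718788 ≈ 5.7092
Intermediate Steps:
k(F) = 7*F² (k(F) = 7*(F*F) = 7*F²)
k(-1663)/3859469 - 3470181/(-5005652) = (7*(-1663)²)/3859469 - 3470181/(-5005652) = (7*2765569)*(1/3859469) - 3470181*(-1/5005652) = 19358983*(1/3859469) + 3470181/5005652 = 19358983/3859469 + 3470181/5005652 = 110297387965805/19319158718788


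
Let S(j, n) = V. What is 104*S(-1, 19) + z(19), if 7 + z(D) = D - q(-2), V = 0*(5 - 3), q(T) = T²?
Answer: 8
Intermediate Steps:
V = 0 (V = 0*2 = 0)
S(j, n) = 0
z(D) = -11 + D (z(D) = -7 + (D - 1*(-2)²) = -7 + (D - 1*4) = -7 + (D - 4) = -7 + (-4 + D) = -11 + D)
104*S(-1, 19) + z(19) = 104*0 + (-11 + 19) = 0 + 8 = 8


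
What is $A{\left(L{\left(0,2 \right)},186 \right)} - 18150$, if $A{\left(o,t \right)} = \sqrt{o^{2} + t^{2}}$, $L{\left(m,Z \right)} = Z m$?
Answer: $-17964$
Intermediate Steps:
$A{\left(L{\left(0,2 \right)},186 \right)} - 18150 = \sqrt{\left(2 \cdot 0\right)^{2} + 186^{2}} - 18150 = \sqrt{0^{2} + 34596} - 18150 = \sqrt{0 + 34596} - 18150 = \sqrt{34596} - 18150 = 186 - 18150 = -17964$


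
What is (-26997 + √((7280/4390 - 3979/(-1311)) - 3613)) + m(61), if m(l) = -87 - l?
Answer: -27145 + 4*I*√141208942818/25023 ≈ -27145.0 + 60.069*I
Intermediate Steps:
(-26997 + √((7280/4390 - 3979/(-1311)) - 3613)) + m(61) = (-26997 + √((7280/4390 - 3979/(-1311)) - 3613)) + (-87 - 1*61) = (-26997 + √((7280*(1/4390) - 3979*(-1/1311)) - 3613)) + (-87 - 61) = (-26997 + √((728/439 + 173/57) - 3613)) - 148 = (-26997 + √(117443/25023 - 3613)) - 148 = (-26997 + √(-90290656/25023)) - 148 = (-26997 + 4*I*√141208942818/25023) - 148 = -27145 + 4*I*√141208942818/25023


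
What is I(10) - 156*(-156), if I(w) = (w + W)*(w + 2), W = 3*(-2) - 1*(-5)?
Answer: 24444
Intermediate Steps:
W = -1 (W = -6 + 5 = -1)
I(w) = (-1 + w)*(2 + w) (I(w) = (w - 1)*(w + 2) = (-1 + w)*(2 + w))
I(10) - 156*(-156) = (-2 + 10 + 10²) - 156*(-156) = (-2 + 10 + 100) + 24336 = 108 + 24336 = 24444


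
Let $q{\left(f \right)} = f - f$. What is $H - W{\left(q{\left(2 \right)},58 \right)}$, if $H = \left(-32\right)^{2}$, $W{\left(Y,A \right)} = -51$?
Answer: $1075$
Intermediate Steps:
$q{\left(f \right)} = 0$
$H = 1024$
$H - W{\left(q{\left(2 \right)},58 \right)} = 1024 - -51 = 1024 + 51 = 1075$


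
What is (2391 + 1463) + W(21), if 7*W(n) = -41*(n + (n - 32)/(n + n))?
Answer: 1097365/294 ≈ 3732.5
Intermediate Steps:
W(n) = -41*n/7 - 41*(-32 + n)/(14*n) (W(n) = (-41*(n + (n - 32)/(n + n)))/7 = (-41*(n + (-32 + n)/((2*n))))/7 = (-41*(n + (-32 + n)*(1/(2*n))))/7 = (-41*(n + (-32 + n)/(2*n)))/7 = (-41*n - 41*(-32 + n)/(2*n))/7 = -41*n/7 - 41*(-32 + n)/(14*n))
(2391 + 1463) + W(21) = (2391 + 1463) + (41/14)*(32 - 1*21 - 2*21²)/21 = 3854 + (41/14)*(1/21)*(32 - 21 - 2*441) = 3854 + (41/14)*(1/21)*(32 - 21 - 882) = 3854 + (41/14)*(1/21)*(-871) = 3854 - 35711/294 = 1097365/294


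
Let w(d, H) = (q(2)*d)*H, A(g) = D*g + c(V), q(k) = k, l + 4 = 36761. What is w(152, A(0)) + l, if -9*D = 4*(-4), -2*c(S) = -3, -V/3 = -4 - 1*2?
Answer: 37213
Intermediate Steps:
l = 36757 (l = -4 + 36761 = 36757)
V = 18 (V = -3*(-4 - 1*2) = -3*(-4 - 2) = -3*(-6) = 18)
c(S) = 3/2 (c(S) = -½*(-3) = 3/2)
D = 16/9 (D = -4*(-4)/9 = -⅑*(-16) = 16/9 ≈ 1.7778)
A(g) = 3/2 + 16*g/9 (A(g) = 16*g/9 + 3/2 = 3/2 + 16*g/9)
w(d, H) = 2*H*d (w(d, H) = (2*d)*H = 2*H*d)
w(152, A(0)) + l = 2*(3/2 + (16/9)*0)*152 + 36757 = 2*(3/2 + 0)*152 + 36757 = 2*(3/2)*152 + 36757 = 456 + 36757 = 37213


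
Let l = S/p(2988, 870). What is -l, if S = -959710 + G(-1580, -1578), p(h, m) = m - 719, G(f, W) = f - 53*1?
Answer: 961343/151 ≈ 6366.5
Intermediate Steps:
G(f, W) = -53 + f (G(f, W) = f - 53 = -53 + f)
p(h, m) = -719 + m
S = -961343 (S = -959710 + (-53 - 1580) = -959710 - 1633 = -961343)
l = -961343/151 (l = -961343/(-719 + 870) = -961343/151 ≈ -6366.5)
-l = -1*(-961343/151) = 961343/151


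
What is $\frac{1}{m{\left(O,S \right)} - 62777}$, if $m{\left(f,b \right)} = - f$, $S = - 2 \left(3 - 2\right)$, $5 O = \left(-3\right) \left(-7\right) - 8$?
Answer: $- \frac{5}{313898} \approx -1.5929 \cdot 10^{-5}$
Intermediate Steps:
$O = \frac{13}{5}$ ($O = \frac{\left(-3\right) \left(-7\right) - 8}{5} = \frac{21 - 8}{5} = \frac{1}{5} \cdot 13 = \frac{13}{5} \approx 2.6$)
$S = -2$ ($S = \left(-2\right) 1 = -2$)
$\frac{1}{m{\left(O,S \right)} - 62777} = \frac{1}{\left(-1\right) \frac{13}{5} - 62777} = \frac{1}{- \frac{13}{5} - 62777} = \frac{1}{- \frac{313898}{5}} = - \frac{5}{313898}$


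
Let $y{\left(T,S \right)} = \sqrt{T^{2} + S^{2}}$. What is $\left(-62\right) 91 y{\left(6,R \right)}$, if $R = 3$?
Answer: $- 16926 \sqrt{5} \approx -37848.0$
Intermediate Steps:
$y{\left(T,S \right)} = \sqrt{S^{2} + T^{2}}$
$\left(-62\right) 91 y{\left(6,R \right)} = \left(-62\right) 91 \sqrt{3^{2} + 6^{2}} = - 5642 \sqrt{9 + 36} = - 5642 \sqrt{45} = - 5642 \cdot 3 \sqrt{5} = - 16926 \sqrt{5}$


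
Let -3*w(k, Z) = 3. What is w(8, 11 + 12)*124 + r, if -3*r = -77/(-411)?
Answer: -152969/1233 ≈ -124.06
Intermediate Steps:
w(k, Z) = -1 (w(k, Z) = -1/3*3 = -1)
r = -77/1233 (r = -(-77)/(3*(-411)) = -(-77)*(-1)/(3*411) = -1/3*77/411 = -77/1233 ≈ -0.062449)
w(8, 11 + 12)*124 + r = -1*124 - 77/1233 = -124 - 77/1233 = -152969/1233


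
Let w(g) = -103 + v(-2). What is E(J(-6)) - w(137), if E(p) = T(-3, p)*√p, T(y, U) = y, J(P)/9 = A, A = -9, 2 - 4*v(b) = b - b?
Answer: 205/2 - 27*I ≈ 102.5 - 27.0*I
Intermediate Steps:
v(b) = ½ (v(b) = ½ - (b - b)/4 = ½ - ¼*0 = ½ + 0 = ½)
J(P) = -81 (J(P) = 9*(-9) = -81)
w(g) = -205/2 (w(g) = -103 + ½ = -205/2)
E(p) = -3*√p
E(J(-6)) - w(137) = -27*I - 1*(-205/2) = -27*I + 205/2 = 205/2 - 27*I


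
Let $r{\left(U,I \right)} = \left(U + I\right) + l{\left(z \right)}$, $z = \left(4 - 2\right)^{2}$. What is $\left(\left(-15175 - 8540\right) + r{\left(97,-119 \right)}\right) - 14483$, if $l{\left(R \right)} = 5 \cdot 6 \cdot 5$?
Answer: $-38070$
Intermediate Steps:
$z = 4$ ($z = 2^{2} = 4$)
$l{\left(R \right)} = 150$ ($l{\left(R \right)} = 30 \cdot 5 = 150$)
$r{\left(U,I \right)} = 150 + I + U$ ($r{\left(U,I \right)} = \left(U + I\right) + 150 = \left(I + U\right) + 150 = 150 + I + U$)
$\left(\left(-15175 - 8540\right) + r{\left(97,-119 \right)}\right) - 14483 = \left(\left(-15175 - 8540\right) + \left(150 - 119 + 97\right)\right) - 14483 = \left(\left(-15175 - 8540\right) + 128\right) - 14483 = \left(-23715 + 128\right) - 14483 = -23587 - 14483 = -38070$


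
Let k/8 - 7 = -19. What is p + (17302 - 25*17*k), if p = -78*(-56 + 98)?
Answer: 54826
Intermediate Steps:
k = -96 (k = 56 + 8*(-19) = 56 - 152 = -96)
p = -3276 (p = -78*42 = -3276)
p + (17302 - 25*17*k) = -3276 + (17302 - 25*17*(-96)) = -3276 + (17302 - 425*(-96)) = -3276 + (17302 - 1*(-40800)) = -3276 + (17302 + 40800) = -3276 + 58102 = 54826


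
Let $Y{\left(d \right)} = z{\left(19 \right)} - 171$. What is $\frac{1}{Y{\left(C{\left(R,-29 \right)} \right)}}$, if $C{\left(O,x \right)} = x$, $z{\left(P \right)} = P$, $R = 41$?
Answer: $- \frac{1}{152} \approx -0.0065789$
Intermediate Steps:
$Y{\left(d \right)} = -152$ ($Y{\left(d \right)} = 19 - 171 = -152$)
$\frac{1}{Y{\left(C{\left(R,-29 \right)} \right)}} = \frac{1}{-152} = - \frac{1}{152}$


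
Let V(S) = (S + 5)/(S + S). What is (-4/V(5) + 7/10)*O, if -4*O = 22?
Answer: 363/20 ≈ 18.150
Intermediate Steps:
V(S) = (5 + S)/(2*S) (V(S) = (5 + S)/((2*S)) = (5 + S)*(1/(2*S)) = (5 + S)/(2*S))
O = -11/2 (O = -1/4*22 = -11/2 ≈ -5.5000)
(-4/V(5) + 7/10)*O = (-4*10/(5 + 5) + 7/10)*(-11/2) = (-4/1 + 7*(1/10))*(-11/2) = (-4/1 + 7/10)*(-11/2) = (-4*1 + 7/10)*(-11/2) = (-4 + 7/10)*(-11/2) = -33/10*(-11/2) = 363/20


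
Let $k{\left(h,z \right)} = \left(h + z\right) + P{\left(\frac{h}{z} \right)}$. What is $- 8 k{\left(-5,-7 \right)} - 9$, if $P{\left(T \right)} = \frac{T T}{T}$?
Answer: $\frac{569}{7} \approx 81.286$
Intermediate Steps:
$P{\left(T \right)} = T$ ($P{\left(T \right)} = \frac{T^{2}}{T} = T$)
$k{\left(h,z \right)} = h + z + \frac{h}{z}$ ($k{\left(h,z \right)} = \left(h + z\right) + \frac{h}{z} = h + z + \frac{h}{z}$)
$- 8 k{\left(-5,-7 \right)} - 9 = - 8 \left(-5 - 7 - \frac{5}{-7}\right) - 9 = - 8 \left(-5 - 7 - - \frac{5}{7}\right) - 9 = - 8 \left(-5 - 7 + \frac{5}{7}\right) - 9 = \left(-8\right) \left(- \frac{79}{7}\right) - 9 = \frac{632}{7} - 9 = \frac{569}{7}$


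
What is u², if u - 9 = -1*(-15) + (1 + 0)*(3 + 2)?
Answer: 841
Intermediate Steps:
u = 29 (u = 9 + (-1*(-15) + (1 + 0)*(3 + 2)) = 9 + (15 + 1*5) = 9 + (15 + 5) = 9 + 20 = 29)
u² = 29² = 841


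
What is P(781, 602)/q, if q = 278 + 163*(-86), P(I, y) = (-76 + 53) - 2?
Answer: 5/2748 ≈ 0.0018195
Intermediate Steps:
P(I, y) = -25 (P(I, y) = -23 - 2 = -25)
q = -13740 (q = 278 - 14018 = -13740)
P(781, 602)/q = -25/(-13740) = -25*(-1/13740) = 5/2748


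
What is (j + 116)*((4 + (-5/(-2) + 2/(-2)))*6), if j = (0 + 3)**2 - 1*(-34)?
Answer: 5247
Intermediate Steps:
j = 43 (j = 3**2 + 34 = 9 + 34 = 43)
(j + 116)*((4 + (-5/(-2) + 2/(-2)))*6) = (43 + 116)*((4 + (-5/(-2) + 2/(-2)))*6) = 159*((4 + (-5*(-1/2) + 2*(-1/2)))*6) = 159*((4 + (5/2 - 1))*6) = 159*((4 + 3/2)*6) = 159*((11/2)*6) = 159*33 = 5247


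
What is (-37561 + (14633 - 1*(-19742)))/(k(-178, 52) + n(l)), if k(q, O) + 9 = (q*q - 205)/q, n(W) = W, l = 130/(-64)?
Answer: 9073728/535081 ≈ 16.958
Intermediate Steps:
l = -65/32 (l = 130*(-1/64) = -65/32 ≈ -2.0313)
k(q, O) = -9 + (-205 + q**2)/q (k(q, O) = -9 + (q*q - 205)/q = -9 + (q**2 - 205)/q = -9 + (-205 + q**2)/q)
(-37561 + (14633 - 1*(-19742)))/(k(-178, 52) + n(l)) = (-37561 + (14633 - 1*(-19742)))/((-9 - 178 - 205/(-178)) - 65/32) = (-37561 + (14633 + 19742))/((-9 - 178 - 205*(-1/178)) - 65/32) = (-37561 + 34375)/((-9 - 178 + 205/178) - 65/32) = -3186/(-33081/178 - 65/32) = -3186/(-535081/2848) = -3186*(-2848/535081) = 9073728/535081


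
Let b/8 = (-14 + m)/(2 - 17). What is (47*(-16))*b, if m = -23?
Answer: -222592/15 ≈ -14839.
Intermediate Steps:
b = 296/15 (b = 8*((-14 - 23)/(2 - 17)) = 8*(-37/(-15)) = 8*(-37*(-1/15)) = 8*(37/15) = 296/15 ≈ 19.733)
(47*(-16))*b = (47*(-16))*(296/15) = -752*296/15 = -222592/15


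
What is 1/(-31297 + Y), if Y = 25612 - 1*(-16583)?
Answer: 1/10898 ≈ 9.1760e-5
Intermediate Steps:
Y = 42195 (Y = 25612 + 16583 = 42195)
1/(-31297 + Y) = 1/(-31297 + 42195) = 1/10898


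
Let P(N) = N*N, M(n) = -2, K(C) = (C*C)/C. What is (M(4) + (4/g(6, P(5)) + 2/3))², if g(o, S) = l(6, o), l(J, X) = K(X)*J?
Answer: 121/81 ≈ 1.4938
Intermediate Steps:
K(C) = C (K(C) = C²/C = C)
P(N) = N²
l(J, X) = J*X (l(J, X) = X*J = J*X)
g(o, S) = 6*o
(M(4) + (4/g(6, P(5)) + 2/3))² = (-2 + (4/((6*6)) + 2/3))² = (-2 + (4/36 + 2*(⅓)))² = (-2 + (4*(1/36) + ⅔))² = (-2 + (⅑ + ⅔))² = (-2 + 7/9)² = (-11/9)² = 121/81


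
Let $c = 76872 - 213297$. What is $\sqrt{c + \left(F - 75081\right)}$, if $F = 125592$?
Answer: $3 i \sqrt{9546} \approx 293.11 i$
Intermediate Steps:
$c = -136425$ ($c = 76872 - 213297 = -136425$)
$\sqrt{c + \left(F - 75081\right)} = \sqrt{-136425 + \left(125592 - 75081\right)} = \sqrt{-136425 + 50511} = \sqrt{-85914} = 3 i \sqrt{9546}$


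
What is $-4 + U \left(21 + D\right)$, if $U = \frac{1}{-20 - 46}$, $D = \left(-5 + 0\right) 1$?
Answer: $- \frac{140}{33} \approx -4.2424$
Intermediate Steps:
$D = -5$ ($D = \left(-5\right) 1 = -5$)
$U = - \frac{1}{66}$ ($U = \frac{1}{-66} = - \frac{1}{66} \approx -0.015152$)
$-4 + U \left(21 + D\right) = -4 - \frac{21 - 5}{66} = -4 - \frac{8}{33} = - \frac{140}{33}$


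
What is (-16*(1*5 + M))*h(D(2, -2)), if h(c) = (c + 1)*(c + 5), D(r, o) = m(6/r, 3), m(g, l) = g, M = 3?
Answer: -4096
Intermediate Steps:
D(r, o) = 6/r
h(c) = (1 + c)*(5 + c)
(-16*(1*5 + M))*h(D(2, -2)) = (-16*(1*5 + 3))*(5 + (6/2)² + 6*(6/2)) = (-16*(5 + 3))*(5 + (6*(½))² + 6*(6*(½))) = (-16*8)*(5 + 3² + 6*3) = -128*(5 + 9 + 18) = -128*32 = -4096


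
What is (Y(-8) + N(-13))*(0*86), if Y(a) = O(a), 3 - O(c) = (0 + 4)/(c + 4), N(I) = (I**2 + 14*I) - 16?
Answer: 0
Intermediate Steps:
N(I) = -16 + I**2 + 14*I
O(c) = 3 - 4/(4 + c) (O(c) = 3 - (0 + 4)/(c + 4) = 3 - 4/(4 + c))
Y(a) = (8 + 3*a)/(4 + a)
(Y(-8) + N(-13))*(0*86) = ((8 + 3*(-8))/(4 - 8) + (-16 + (-13)**2 + 14*(-13)))*(0*86) = ((8 - 24)/(-4) + (-16 + 169 - 182))*0 = (-1/4*(-16) - 29)*0 = (4 - 29)*0 = -25*0 = 0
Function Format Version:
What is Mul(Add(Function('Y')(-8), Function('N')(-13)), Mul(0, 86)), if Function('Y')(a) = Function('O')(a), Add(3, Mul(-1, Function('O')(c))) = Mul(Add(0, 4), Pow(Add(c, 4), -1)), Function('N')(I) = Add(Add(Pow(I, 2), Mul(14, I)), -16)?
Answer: 0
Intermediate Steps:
Function('N')(I) = Add(-16, Pow(I, 2), Mul(14, I))
Function('O')(c) = Add(3, Mul(-4, Pow(Add(4, c), -1))) (Function('O')(c) = Add(3, Mul(-1, Mul(Add(0, 4), Pow(Add(c, 4), -1)))) = Add(3, Mul(-1, Mul(4, Pow(Add(4, c), -1)))) = Add(3, Mul(-4, Pow(Add(4, c), -1))))
Function('Y')(a) = Mul(Pow(Add(4, a), -1), Add(8, Mul(3, a)))
Mul(Add(Function('Y')(-8), Function('N')(-13)), Mul(0, 86)) = Mul(Add(Mul(Pow(Add(4, -8), -1), Add(8, Mul(3, -8))), Add(-16, Pow(-13, 2), Mul(14, -13))), Mul(0, 86)) = Mul(Add(Mul(Pow(-4, -1), Add(8, -24)), Add(-16, 169, -182)), 0) = Mul(Add(Mul(Rational(-1, 4), -16), -29), 0) = Mul(Add(4, -29), 0) = Mul(-25, 0) = 0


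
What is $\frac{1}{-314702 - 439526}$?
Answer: $- \frac{1}{754228} \approx -1.3259 \cdot 10^{-6}$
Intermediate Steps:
$\frac{1}{-314702 - 439526} = \frac{1}{-754228} = - \frac{1}{754228}$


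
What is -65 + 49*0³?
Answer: -65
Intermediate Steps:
-65 + 49*0³ = -65 + 49*0 = -65 + 0 = -65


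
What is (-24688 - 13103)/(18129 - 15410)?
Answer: -37791/2719 ≈ -13.899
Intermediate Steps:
(-24688 - 13103)/(18129 - 15410) = -37791/2719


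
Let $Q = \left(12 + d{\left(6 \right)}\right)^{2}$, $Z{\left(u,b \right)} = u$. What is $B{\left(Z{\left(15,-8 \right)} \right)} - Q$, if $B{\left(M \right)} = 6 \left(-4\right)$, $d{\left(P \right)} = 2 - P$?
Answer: $-88$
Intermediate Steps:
$Q = 64$ ($Q = \left(12 + \left(2 - 6\right)\right)^{2} = \left(12 - 4\right)^{2} = 8^{2} = 64$)
$B{\left(M \right)} = -24$
$B{\left(Z{\left(15,-8 \right)} \right)} - Q = -24 - 64 = -88$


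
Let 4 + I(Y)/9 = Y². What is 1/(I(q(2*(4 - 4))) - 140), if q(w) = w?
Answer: -1/176 ≈ -0.0056818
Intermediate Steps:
I(Y) = -36 + 9*Y²
1/(I(q(2*(4 - 4))) - 140) = 1/((-36 + 9*(2*(4 - 4))²) - 140) = 1/((-36 + 9*(2*0)²) - 140) = 1/((-36 + 9*0²) - 140) = 1/((-36 + 9*0) - 140) = 1/((-36 + 0) - 140) = 1/(-36 - 140) = 1/(-176) = -1/176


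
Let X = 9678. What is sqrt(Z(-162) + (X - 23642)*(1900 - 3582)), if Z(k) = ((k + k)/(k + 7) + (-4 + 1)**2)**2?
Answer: 47*sqrt(255449929)/155 ≈ 4846.4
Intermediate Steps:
Z(k) = (9 + 2*k/(7 + k))**2 (Z(k) = ((2*k)/(7 + k) + (-3)**2)**2 = (2*k/(7 + k) + 9)**2 = (9 + 2*k/(7 + k))**2)
sqrt(Z(-162) + (X - 23642)*(1900 - 3582)) = sqrt((63 + 11*(-162))**2/(7 - 162)**2 + (9678 - 23642)*(1900 - 3582)) = sqrt((63 - 1782)**2/(-155)**2 - 13964*(-1682)) = sqrt((1/24025)*(-1719)**2 + 23487448) = sqrt((1/24025)*2954961 + 23487448) = sqrt(2954961/24025 + 23487448) = sqrt(564288893161/24025) = 47*sqrt(255449929)/155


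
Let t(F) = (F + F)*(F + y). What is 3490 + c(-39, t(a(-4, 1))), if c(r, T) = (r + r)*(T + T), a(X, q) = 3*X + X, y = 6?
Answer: -46430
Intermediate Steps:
a(X, q) = 4*X
t(F) = 2*F*(6 + F) (t(F) = (F + F)*(F + 6) = (2*F)*(6 + F) = 2*F*(6 + F))
c(r, T) = 4*T*r (c(r, T) = (2*r)*(2*T) = 4*T*r)
3490 + c(-39, t(a(-4, 1))) = 3490 + 4*(2*(4*(-4))*(6 + 4*(-4)))*(-39) = 3490 + 4*(2*(-16)*(6 - 16))*(-39) = 3490 + 4*(2*(-16)*(-10))*(-39) = 3490 + 4*320*(-39) = 3490 - 49920 = -46430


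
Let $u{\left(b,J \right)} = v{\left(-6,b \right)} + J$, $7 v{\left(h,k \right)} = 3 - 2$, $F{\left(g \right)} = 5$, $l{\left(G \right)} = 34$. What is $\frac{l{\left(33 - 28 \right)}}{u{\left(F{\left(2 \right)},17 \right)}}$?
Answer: $\frac{119}{60} \approx 1.9833$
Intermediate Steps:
$v{\left(h,k \right)} = \frac{1}{7}$ ($v{\left(h,k \right)} = \frac{3 - 2}{7} = \frac{1}{7} \cdot 1 = \frac{1}{7}$)
$u{\left(b,J \right)} = \frac{1}{7} + J$
$\frac{l{\left(33 - 28 \right)}}{u{\left(F{\left(2 \right)},17 \right)}} = \frac{34}{\frac{1}{7} + 17} = \frac{34}{\frac{120}{7}} = 34 \cdot \frac{7}{120} = \frac{119}{60}$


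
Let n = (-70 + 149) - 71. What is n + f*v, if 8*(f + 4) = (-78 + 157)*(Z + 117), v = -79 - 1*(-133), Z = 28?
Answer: 308453/4 ≈ 77113.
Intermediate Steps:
v = 54 (v = -79 + 133 = 54)
n = 8 (n = 79 - 71 = 8)
f = 11423/8 (f = -4 + ((-78 + 157)*(28 + 117))/8 = -4 + (79*145)/8 = -4 + (⅛)*11455 = -4 + 11455/8 = 11423/8 ≈ 1427.9)
n + f*v = 8 + (11423/8)*54 = 8 + 308421/4 = 308453/4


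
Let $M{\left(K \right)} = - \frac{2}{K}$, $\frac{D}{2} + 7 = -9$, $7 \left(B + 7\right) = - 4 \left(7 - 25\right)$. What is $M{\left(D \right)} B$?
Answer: $\frac{23}{112} \approx 0.20536$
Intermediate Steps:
$B = \frac{23}{7}$ ($B = -7 + \frac{\left(-4\right) \left(7 - 25\right)}{7} = -7 + \frac{\left(-4\right) \left(-18\right)}{7} = -7 + \frac{1}{7} \cdot 72 = -7 + \frac{72}{7} = \frac{23}{7} \approx 3.2857$)
$D = -32$ ($D = -14 + 2 \left(-9\right) = -14 - 18 = -32$)
$M{\left(D \right)} B = - \frac{2}{-32} \cdot \frac{23}{7} = \left(-2\right) \left(- \frac{1}{32}\right) \frac{23}{7} = \frac{1}{16} \cdot \frac{23}{7} = \frac{23}{112}$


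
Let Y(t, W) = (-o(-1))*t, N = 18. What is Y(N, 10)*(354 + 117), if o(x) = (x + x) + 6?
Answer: -33912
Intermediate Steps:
o(x) = 6 + 2*x (o(x) = 2*x + 6 = 6 + 2*x)
Y(t, W) = -4*t (Y(t, W) = (-(6 + 2*(-1)))*t = (-(6 - 2))*t = (-1*4)*t = -4*t)
Y(N, 10)*(354 + 117) = (-4*18)*(354 + 117) = -72*471 = -33912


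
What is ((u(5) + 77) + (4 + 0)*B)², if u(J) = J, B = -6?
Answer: 3364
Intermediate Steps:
((u(5) + 77) + (4 + 0)*B)² = ((5 + 77) + (4 + 0)*(-6))² = (82 + 4*(-6))² = (82 - 24)² = 58² = 3364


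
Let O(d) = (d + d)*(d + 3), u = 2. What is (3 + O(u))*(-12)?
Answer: -276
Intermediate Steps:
O(d) = 2*d*(3 + d) (O(d) = (2*d)*(3 + d) = 2*d*(3 + d))
(3 + O(u))*(-12) = (3 + 2*2*(3 + 2))*(-12) = (3 + 2*2*5)*(-12) = (3 + 20)*(-12) = 23*(-12) = -276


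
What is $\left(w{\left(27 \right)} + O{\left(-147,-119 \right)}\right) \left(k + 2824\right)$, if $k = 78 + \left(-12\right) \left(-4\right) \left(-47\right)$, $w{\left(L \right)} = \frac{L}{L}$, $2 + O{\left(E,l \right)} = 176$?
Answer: $113050$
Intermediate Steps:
$O{\left(E,l \right)} = 174$ ($O{\left(E,l \right)} = -2 + 176 = 174$)
$w{\left(L \right)} = 1$
$k = -2178$ ($k = 78 + 48 \left(-47\right) = 78 - 2256 = -2178$)
$\left(w{\left(27 \right)} + O{\left(-147,-119 \right)}\right) \left(k + 2824\right) = \left(1 + 174\right) \left(-2178 + 2824\right) = 175 \cdot 646 = 113050$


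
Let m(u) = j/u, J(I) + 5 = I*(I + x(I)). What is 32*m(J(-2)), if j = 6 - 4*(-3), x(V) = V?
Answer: 192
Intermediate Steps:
J(I) = -5 + 2*I**2 (J(I) = -5 + I*(I + I) = -5 + I*(2*I) = -5 + 2*I**2)
j = 18 (j = 6 + 12 = 18)
m(u) = 18/u
32*m(J(-2)) = 32*(18/(-5 + 2*(-2)**2)) = 32*(18/(-5 + 2*4)) = 32*(18/(-5 + 8)) = 32*(18/3) = 32*(18*(1/3)) = 32*6 = 192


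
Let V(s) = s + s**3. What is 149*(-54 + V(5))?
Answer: 11324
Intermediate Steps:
149*(-54 + V(5)) = 149*(-54 + (5 + 5**3)) = 149*(-54 + (5 + 125)) = 149*(-54 + 130) = 149*76 = 11324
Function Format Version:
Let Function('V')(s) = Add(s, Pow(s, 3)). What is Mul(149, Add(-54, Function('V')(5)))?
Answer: 11324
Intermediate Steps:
Mul(149, Add(-54, Function('V')(5))) = Mul(149, Add(-54, Add(5, Pow(5, 3)))) = Mul(149, Add(-54, Add(5, 125))) = Mul(149, Add(-54, 130)) = Mul(149, 76) = 11324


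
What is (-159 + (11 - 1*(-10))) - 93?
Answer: -231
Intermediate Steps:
(-159 + (11 - 1*(-10))) - 93 = (-159 + (11 + 10)) - 93 = (-159 + 21) - 93 = -138 - 93 = -231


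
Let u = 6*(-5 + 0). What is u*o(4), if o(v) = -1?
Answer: 30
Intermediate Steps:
u = -30 (u = 6*(-5) = -30)
u*o(4) = -30*(-1) = 30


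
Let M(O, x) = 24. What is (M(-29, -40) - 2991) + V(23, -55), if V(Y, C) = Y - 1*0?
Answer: -2944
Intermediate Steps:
V(Y, C) = Y (V(Y, C) = Y + 0 = Y)
(M(-29, -40) - 2991) + V(23, -55) = (24 - 2991) + 23 = -2967 + 23 = -2944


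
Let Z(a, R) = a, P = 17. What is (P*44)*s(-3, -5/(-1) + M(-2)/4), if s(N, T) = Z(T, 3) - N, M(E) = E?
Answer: 5610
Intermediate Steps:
s(N, T) = T - N
(P*44)*s(-3, -5/(-1) + M(-2)/4) = (17*44)*((-5/(-1) - 2/4) - 1*(-3)) = 748*((-5*(-1) - 2*1/4) + 3) = 748*((5 - 1/2) + 3) = 748*(9/2 + 3) = 748*(15/2) = 5610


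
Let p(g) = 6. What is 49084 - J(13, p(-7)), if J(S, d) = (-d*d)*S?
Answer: 49552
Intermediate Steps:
J(S, d) = -S*d² (J(S, d) = (-d²)*S = -S*d²)
49084 - J(13, p(-7)) = 49084 - (-1)*13*6² = 49084 - (-1)*13*36 = 49084 - 1*(-468) = 49084 + 468 = 49552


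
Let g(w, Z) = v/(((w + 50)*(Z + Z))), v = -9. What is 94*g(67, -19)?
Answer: 47/247 ≈ 0.19028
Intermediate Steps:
g(w, Z) = -9/(2*Z*(50 + w)) (g(w, Z) = -9*1/((Z + Z)*(w + 50)) = -9*1/(2*Z*(50 + w)) = -9/(2*Z*(50 + w)))
94*g(67, -19) = 94*(-9/2/(-19*(50 + 67))) = 94*(-9/2*(-1/19)/117) = 94*(-9/2*(-1/19)*1/117) = 94*(1/494) = 47/247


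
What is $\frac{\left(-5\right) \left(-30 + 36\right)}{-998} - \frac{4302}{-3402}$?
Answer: $\frac{122096}{94311} \approx 1.2946$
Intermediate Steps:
$\frac{\left(-5\right) \left(-30 + 36\right)}{-998} - \frac{4302}{-3402} = \left(-5\right) 6 \left(- \frac{1}{998}\right) - - \frac{239}{189} = \left(-30\right) \left(- \frac{1}{998}\right) + \frac{239}{189} = \frac{15}{499} + \frac{239}{189} = \frac{122096}{94311}$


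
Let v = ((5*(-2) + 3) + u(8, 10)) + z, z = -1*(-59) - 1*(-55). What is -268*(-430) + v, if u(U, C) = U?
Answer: 115355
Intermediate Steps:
z = 114 (z = 59 + 55 = 114)
v = 115 (v = ((5*(-2) + 3) + 8) + 114 = ((-10 + 3) + 8) + 114 = (-7 + 8) + 114 = 1 + 114 = 115)
-268*(-430) + v = -268*(-430) + 115 = 115240 + 115 = 115355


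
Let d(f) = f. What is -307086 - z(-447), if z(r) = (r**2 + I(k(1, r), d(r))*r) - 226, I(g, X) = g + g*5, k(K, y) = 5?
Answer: -493259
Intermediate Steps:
I(g, X) = 6*g (I(g, X) = g + 5*g = 6*g)
z(r) = -226 + r**2 + 30*r (z(r) = (r**2 + (6*5)*r) - 226 = (r**2 + 30*r) - 226 = -226 + r**2 + 30*r)
-307086 - z(-447) = -307086 - (-226 + (-447)**2 + 30*(-447)) = -307086 - (-226 + 199809 - 13410) = -307086 - 1*186173 = -307086 - 186173 = -493259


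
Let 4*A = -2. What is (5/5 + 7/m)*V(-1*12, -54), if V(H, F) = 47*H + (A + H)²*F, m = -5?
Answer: 18003/5 ≈ 3600.6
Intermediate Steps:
A = -½ (A = (¼)*(-2) = -½ ≈ -0.50000)
V(H, F) = 47*H + F*(-½ + H)² (V(H, F) = 47*H + (-½ + H)²*F = 47*H + F*(-½ + H)²)
(5/5 + 7/m)*V(-1*12, -54) = (5/5 + 7/(-5))*(47*(-1*12) + (¼)*(-54)*(-1 + 2*(-1*12))²) = (5*(⅕) + 7*(-⅕))*(47*(-12) + (¼)*(-54)*(-1 + 2*(-12))²) = (1 - 7/5)*(-564 + (¼)*(-54)*(-1 - 24)²) = -2*(-564 + (¼)*(-54)*(-25)²)/5 = -2*(-564 + (¼)*(-54)*625)/5 = -2*(-564 - 16875/2)/5 = -⅖*(-18003/2) = 18003/5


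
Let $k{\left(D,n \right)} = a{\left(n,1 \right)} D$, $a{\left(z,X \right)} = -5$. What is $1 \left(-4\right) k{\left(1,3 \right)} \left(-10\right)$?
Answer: $-200$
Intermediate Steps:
$k{\left(D,n \right)} = - 5 D$
$1 \left(-4\right) k{\left(1,3 \right)} \left(-10\right) = 1 \left(-4\right) \left(\left(-5\right) 1\right) \left(-10\right) = \left(-4\right) \left(-5\right) \left(-10\right) = 20 \left(-10\right) = -200$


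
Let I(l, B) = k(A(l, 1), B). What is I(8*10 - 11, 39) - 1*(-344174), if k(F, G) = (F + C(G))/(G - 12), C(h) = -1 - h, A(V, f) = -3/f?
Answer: 9292655/27 ≈ 3.4417e+5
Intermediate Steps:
k(F, G) = (-1 + F - G)/(-12 + G) (k(F, G) = (F + (-1 - G))/(G - 12) = (-1 + F - G)/(-12 + G))
I(l, B) = (-4 - B)/(-12 + B) (I(l, B) = (-1 - 3/1 - B)/(-12 + B) = (-1 - 3*1 - B)/(-12 + B) = (-1 - 3 - B)/(-12 + B) = (-4 - B)/(-12 + B))
I(8*10 - 11, 39) - 1*(-344174) = (-4 - 1*39)/(-12 + 39) - 1*(-344174) = (-4 - 39)/27 + 344174 = (1/27)*(-43) + 344174 = -43/27 + 344174 = 9292655/27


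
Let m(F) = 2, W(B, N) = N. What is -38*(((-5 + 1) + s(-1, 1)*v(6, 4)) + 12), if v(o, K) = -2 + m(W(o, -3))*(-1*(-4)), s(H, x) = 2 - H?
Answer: -988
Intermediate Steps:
v(o, K) = 6 (v(o, K) = -2 + 2*(-1*(-4)) = -2 + 2*4 = -2 + 8 = 6)
-38*(((-5 + 1) + s(-1, 1)*v(6, 4)) + 12) = -38*(((-5 + 1) + (2 - 1*(-1))*6) + 12) = -38*((-4 + (2 + 1)*6) + 12) = -38*((-4 + 3*6) + 12) = -38*((-4 + 18) + 12) = -38*(14 + 12) = -38*26 = -988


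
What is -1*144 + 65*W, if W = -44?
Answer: -3004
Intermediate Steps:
-1*144 + 65*W = -1*144 + 65*(-44) = -144 - 2860 = -3004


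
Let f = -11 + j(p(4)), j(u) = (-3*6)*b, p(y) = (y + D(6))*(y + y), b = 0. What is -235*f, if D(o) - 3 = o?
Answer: 2585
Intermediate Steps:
D(o) = 3 + o
p(y) = 2*y*(9 + y) (p(y) = (y + (3 + 6))*(y + y) = (y + 9)*(2*y) = (9 + y)*(2*y) = 2*y*(9 + y))
j(u) = 0 (j(u) = -3*6*0 = -18*0 = 0)
f = -11 (f = -11 + 0 = -11)
-235*f = -235*(-11) = 2585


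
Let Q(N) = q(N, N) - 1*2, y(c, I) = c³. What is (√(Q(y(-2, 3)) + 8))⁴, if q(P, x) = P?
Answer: 4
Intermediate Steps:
Q(N) = -2 + N (Q(N) = N - 1*2 = N - 2 = -2 + N)
(√(Q(y(-2, 3)) + 8))⁴ = (√((-2 + (-2)³) + 8))⁴ = (√((-2 - 8) + 8))⁴ = (√(-10 + 8))⁴ = (√(-2))⁴ = (I*√2)⁴ = 4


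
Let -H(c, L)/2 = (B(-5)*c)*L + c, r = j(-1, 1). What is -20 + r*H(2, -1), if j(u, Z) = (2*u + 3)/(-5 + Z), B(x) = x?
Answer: -14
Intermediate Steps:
j(u, Z) = (3 + 2*u)/(-5 + Z)
r = -¼ (r = (3 + 2*(-1))/(-5 + 1) = (3 - 2)/(-4) = -¼*1 = -¼ ≈ -0.25000)
H(c, L) = -2*c + 10*L*c (H(c, L) = -2*((-5*c)*L + c) = -2*(-5*L*c + c) = -2*(c - 5*L*c) = -2*c + 10*L*c)
-20 + r*H(2, -1) = -20 - 2*(-1 + 5*(-1))/2 = -20 - 2*(-1 - 5)/2 = -20 - 2*(-6)/2 = -20 - ¼*(-24) = -20 + 6 = -14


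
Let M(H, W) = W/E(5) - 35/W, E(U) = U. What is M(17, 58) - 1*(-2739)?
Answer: 797499/290 ≈ 2750.0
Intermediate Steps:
M(H, W) = -35/W + W/5 (M(H, W) = W/5 - 35/W = -35/W + W/5)
M(17, 58) - 1*(-2739) = (-35/58 + (1/5)*58) - 1*(-2739) = (-35*1/58 + 58/5) + 2739 = (-35/58 + 58/5) + 2739 = 3189/290 + 2739 = 797499/290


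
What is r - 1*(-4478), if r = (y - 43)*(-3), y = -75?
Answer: 4832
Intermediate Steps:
r = 354 (r = (-75 - 43)*(-3) = -118*(-3) = 354)
r - 1*(-4478) = 354 - 1*(-4478) = 354 + 4478 = 4832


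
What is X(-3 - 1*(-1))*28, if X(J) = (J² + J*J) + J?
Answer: 168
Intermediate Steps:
X(J) = J + 2*J² (X(J) = (J² + J²) + J = 2*J² + J = J + 2*J²)
X(-3 - 1*(-1))*28 = ((-3 - 1*(-1))*(1 + 2*(-3 - 1*(-1))))*28 = ((-3 + 1)*(1 + 2*(-3 + 1)))*28 = -2*(1 + 2*(-2))*28 = -2*(1 - 4)*28 = -2*(-3)*28 = 6*28 = 168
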